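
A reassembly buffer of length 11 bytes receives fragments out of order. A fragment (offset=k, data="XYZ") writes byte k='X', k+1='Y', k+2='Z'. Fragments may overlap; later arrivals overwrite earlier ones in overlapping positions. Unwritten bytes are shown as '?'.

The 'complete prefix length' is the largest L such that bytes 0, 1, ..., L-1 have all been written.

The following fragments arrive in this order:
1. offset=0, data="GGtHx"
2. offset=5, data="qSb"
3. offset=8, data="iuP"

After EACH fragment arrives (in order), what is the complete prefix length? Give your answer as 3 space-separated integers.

Fragment 1: offset=0 data="GGtHx" -> buffer=GGtHx?????? -> prefix_len=5
Fragment 2: offset=5 data="qSb" -> buffer=GGtHxqSb??? -> prefix_len=8
Fragment 3: offset=8 data="iuP" -> buffer=GGtHxqSbiuP -> prefix_len=11

Answer: 5 8 11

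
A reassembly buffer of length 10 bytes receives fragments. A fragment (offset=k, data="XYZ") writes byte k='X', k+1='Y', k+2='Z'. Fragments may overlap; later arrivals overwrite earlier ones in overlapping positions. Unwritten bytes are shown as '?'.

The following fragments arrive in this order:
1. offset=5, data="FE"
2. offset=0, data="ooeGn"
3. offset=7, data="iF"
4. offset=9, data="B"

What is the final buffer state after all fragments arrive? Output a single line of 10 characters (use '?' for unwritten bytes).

Answer: ooeGnFEiFB

Derivation:
Fragment 1: offset=5 data="FE" -> buffer=?????FE???
Fragment 2: offset=0 data="ooeGn" -> buffer=ooeGnFE???
Fragment 3: offset=7 data="iF" -> buffer=ooeGnFEiF?
Fragment 4: offset=9 data="B" -> buffer=ooeGnFEiFB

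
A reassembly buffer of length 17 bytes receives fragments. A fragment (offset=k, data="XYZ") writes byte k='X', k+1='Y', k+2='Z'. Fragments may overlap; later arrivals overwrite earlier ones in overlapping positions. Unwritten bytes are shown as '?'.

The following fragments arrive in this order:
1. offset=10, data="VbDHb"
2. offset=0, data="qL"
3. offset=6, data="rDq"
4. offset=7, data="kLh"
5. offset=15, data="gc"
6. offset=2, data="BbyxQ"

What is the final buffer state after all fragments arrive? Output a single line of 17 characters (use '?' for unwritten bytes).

Answer: qLBbyxQkLhVbDHbgc

Derivation:
Fragment 1: offset=10 data="VbDHb" -> buffer=??????????VbDHb??
Fragment 2: offset=0 data="qL" -> buffer=qL????????VbDHb??
Fragment 3: offset=6 data="rDq" -> buffer=qL????rDq?VbDHb??
Fragment 4: offset=7 data="kLh" -> buffer=qL????rkLhVbDHb??
Fragment 5: offset=15 data="gc" -> buffer=qL????rkLhVbDHbgc
Fragment 6: offset=2 data="BbyxQ" -> buffer=qLBbyxQkLhVbDHbgc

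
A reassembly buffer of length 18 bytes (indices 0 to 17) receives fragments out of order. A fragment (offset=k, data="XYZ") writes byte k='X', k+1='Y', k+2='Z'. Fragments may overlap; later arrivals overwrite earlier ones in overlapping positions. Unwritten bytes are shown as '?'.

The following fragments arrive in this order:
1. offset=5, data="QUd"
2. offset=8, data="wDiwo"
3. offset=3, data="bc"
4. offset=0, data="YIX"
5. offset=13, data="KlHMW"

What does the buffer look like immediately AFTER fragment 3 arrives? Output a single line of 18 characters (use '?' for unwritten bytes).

Fragment 1: offset=5 data="QUd" -> buffer=?????QUd??????????
Fragment 2: offset=8 data="wDiwo" -> buffer=?????QUdwDiwo?????
Fragment 3: offset=3 data="bc" -> buffer=???bcQUdwDiwo?????

Answer: ???bcQUdwDiwo?????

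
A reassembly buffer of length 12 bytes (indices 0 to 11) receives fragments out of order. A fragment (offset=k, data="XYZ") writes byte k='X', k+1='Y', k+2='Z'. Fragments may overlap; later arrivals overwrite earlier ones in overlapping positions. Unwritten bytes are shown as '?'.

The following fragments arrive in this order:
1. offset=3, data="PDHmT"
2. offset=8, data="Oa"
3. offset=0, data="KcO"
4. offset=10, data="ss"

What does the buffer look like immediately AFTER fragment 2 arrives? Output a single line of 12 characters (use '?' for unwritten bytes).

Answer: ???PDHmTOa??

Derivation:
Fragment 1: offset=3 data="PDHmT" -> buffer=???PDHmT????
Fragment 2: offset=8 data="Oa" -> buffer=???PDHmTOa??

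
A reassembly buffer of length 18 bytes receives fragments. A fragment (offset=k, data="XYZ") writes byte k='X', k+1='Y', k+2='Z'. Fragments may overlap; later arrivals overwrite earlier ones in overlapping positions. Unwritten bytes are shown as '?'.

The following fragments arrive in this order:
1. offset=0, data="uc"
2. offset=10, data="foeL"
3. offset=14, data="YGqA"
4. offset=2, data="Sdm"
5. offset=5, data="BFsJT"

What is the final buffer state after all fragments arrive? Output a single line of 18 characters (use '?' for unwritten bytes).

Fragment 1: offset=0 data="uc" -> buffer=uc????????????????
Fragment 2: offset=10 data="foeL" -> buffer=uc????????foeL????
Fragment 3: offset=14 data="YGqA" -> buffer=uc????????foeLYGqA
Fragment 4: offset=2 data="Sdm" -> buffer=ucSdm?????foeLYGqA
Fragment 5: offset=5 data="BFsJT" -> buffer=ucSdmBFsJTfoeLYGqA

Answer: ucSdmBFsJTfoeLYGqA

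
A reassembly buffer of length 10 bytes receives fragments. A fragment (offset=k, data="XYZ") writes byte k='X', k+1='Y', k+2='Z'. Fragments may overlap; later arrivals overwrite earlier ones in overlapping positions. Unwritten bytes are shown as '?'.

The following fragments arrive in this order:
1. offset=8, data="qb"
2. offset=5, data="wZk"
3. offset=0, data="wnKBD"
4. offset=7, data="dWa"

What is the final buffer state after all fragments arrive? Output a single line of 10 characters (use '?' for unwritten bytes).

Answer: wnKBDwZdWa

Derivation:
Fragment 1: offset=8 data="qb" -> buffer=????????qb
Fragment 2: offset=5 data="wZk" -> buffer=?????wZkqb
Fragment 3: offset=0 data="wnKBD" -> buffer=wnKBDwZkqb
Fragment 4: offset=7 data="dWa" -> buffer=wnKBDwZdWa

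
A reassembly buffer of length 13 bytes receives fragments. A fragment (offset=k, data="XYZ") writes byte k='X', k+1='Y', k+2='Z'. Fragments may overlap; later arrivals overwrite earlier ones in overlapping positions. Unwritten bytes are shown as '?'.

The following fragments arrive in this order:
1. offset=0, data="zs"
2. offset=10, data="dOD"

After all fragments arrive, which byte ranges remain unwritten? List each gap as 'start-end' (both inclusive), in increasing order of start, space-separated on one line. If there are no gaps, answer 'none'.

Fragment 1: offset=0 len=2
Fragment 2: offset=10 len=3
Gaps: 2-9

Answer: 2-9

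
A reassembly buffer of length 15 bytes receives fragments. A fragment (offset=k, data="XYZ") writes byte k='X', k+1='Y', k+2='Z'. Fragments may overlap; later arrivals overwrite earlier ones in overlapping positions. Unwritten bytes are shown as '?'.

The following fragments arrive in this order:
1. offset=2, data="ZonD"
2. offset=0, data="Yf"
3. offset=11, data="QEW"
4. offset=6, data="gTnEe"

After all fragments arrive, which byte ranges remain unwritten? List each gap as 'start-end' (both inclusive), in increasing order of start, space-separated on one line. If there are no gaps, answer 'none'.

Answer: 14-14

Derivation:
Fragment 1: offset=2 len=4
Fragment 2: offset=0 len=2
Fragment 3: offset=11 len=3
Fragment 4: offset=6 len=5
Gaps: 14-14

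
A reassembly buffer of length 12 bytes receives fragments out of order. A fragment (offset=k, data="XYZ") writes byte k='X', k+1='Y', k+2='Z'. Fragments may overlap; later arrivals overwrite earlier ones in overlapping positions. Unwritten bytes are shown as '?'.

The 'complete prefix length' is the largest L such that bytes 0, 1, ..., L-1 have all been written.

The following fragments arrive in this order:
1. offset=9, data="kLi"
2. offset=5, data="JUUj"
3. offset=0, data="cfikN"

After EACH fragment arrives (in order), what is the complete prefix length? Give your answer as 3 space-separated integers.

Answer: 0 0 12

Derivation:
Fragment 1: offset=9 data="kLi" -> buffer=?????????kLi -> prefix_len=0
Fragment 2: offset=5 data="JUUj" -> buffer=?????JUUjkLi -> prefix_len=0
Fragment 3: offset=0 data="cfikN" -> buffer=cfikNJUUjkLi -> prefix_len=12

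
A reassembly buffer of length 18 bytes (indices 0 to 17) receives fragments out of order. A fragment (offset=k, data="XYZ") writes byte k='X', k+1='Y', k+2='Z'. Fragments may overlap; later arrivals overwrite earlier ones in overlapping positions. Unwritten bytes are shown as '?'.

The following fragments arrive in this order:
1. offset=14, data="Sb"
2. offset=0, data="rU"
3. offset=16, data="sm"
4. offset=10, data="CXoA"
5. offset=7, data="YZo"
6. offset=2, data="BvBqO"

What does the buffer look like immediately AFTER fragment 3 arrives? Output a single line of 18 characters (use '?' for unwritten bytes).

Fragment 1: offset=14 data="Sb" -> buffer=??????????????Sb??
Fragment 2: offset=0 data="rU" -> buffer=rU????????????Sb??
Fragment 3: offset=16 data="sm" -> buffer=rU????????????Sbsm

Answer: rU????????????Sbsm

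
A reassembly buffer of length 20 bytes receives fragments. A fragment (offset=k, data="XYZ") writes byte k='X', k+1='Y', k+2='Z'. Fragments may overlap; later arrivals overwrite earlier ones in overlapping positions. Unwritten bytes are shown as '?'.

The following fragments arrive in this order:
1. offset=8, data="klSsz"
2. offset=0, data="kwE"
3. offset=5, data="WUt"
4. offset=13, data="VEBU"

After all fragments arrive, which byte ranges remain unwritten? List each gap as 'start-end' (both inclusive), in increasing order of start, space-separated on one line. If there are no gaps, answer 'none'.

Answer: 3-4 17-19

Derivation:
Fragment 1: offset=8 len=5
Fragment 2: offset=0 len=3
Fragment 3: offset=5 len=3
Fragment 4: offset=13 len=4
Gaps: 3-4 17-19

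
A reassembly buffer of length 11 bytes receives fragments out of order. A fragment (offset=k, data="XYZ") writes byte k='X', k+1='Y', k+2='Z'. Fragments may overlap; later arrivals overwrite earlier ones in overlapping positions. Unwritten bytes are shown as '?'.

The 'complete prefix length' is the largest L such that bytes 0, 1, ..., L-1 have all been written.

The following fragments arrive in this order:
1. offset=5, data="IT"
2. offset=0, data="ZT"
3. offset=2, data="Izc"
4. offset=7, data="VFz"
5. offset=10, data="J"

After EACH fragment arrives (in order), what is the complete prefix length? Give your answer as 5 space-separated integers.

Answer: 0 2 7 10 11

Derivation:
Fragment 1: offset=5 data="IT" -> buffer=?????IT???? -> prefix_len=0
Fragment 2: offset=0 data="ZT" -> buffer=ZT???IT???? -> prefix_len=2
Fragment 3: offset=2 data="Izc" -> buffer=ZTIzcIT???? -> prefix_len=7
Fragment 4: offset=7 data="VFz" -> buffer=ZTIzcITVFz? -> prefix_len=10
Fragment 5: offset=10 data="J" -> buffer=ZTIzcITVFzJ -> prefix_len=11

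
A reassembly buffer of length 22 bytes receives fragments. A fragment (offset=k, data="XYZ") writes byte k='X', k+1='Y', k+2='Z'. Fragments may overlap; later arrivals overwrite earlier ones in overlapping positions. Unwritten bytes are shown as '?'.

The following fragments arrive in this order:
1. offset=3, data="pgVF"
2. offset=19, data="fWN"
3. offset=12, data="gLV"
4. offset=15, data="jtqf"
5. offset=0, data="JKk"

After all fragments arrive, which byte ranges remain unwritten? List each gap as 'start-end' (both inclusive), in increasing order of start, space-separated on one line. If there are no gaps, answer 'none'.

Answer: 7-11

Derivation:
Fragment 1: offset=3 len=4
Fragment 2: offset=19 len=3
Fragment 3: offset=12 len=3
Fragment 4: offset=15 len=4
Fragment 5: offset=0 len=3
Gaps: 7-11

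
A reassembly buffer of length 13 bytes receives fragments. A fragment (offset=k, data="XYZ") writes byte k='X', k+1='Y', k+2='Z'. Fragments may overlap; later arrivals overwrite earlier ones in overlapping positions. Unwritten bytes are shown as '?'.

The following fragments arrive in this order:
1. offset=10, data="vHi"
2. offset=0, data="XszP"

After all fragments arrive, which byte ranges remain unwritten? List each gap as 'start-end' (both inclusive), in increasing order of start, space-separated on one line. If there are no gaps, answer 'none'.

Fragment 1: offset=10 len=3
Fragment 2: offset=0 len=4
Gaps: 4-9

Answer: 4-9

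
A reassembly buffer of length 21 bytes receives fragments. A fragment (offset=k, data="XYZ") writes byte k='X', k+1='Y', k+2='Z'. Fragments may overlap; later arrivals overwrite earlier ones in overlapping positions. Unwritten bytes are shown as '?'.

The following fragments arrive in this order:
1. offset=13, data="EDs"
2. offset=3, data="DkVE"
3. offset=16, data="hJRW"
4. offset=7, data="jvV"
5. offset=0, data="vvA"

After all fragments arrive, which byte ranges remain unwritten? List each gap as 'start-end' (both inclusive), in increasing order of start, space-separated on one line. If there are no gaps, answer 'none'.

Answer: 10-12 20-20

Derivation:
Fragment 1: offset=13 len=3
Fragment 2: offset=3 len=4
Fragment 3: offset=16 len=4
Fragment 4: offset=7 len=3
Fragment 5: offset=0 len=3
Gaps: 10-12 20-20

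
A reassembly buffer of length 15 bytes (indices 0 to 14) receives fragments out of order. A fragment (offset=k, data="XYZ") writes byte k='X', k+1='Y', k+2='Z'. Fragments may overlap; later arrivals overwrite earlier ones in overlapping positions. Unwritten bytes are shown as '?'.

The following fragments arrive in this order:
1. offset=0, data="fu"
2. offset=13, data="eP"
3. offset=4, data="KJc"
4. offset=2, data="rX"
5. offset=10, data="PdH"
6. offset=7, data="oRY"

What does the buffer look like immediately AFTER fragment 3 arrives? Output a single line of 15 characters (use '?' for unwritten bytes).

Answer: fu??KJc??????eP

Derivation:
Fragment 1: offset=0 data="fu" -> buffer=fu?????????????
Fragment 2: offset=13 data="eP" -> buffer=fu???????????eP
Fragment 3: offset=4 data="KJc" -> buffer=fu??KJc??????eP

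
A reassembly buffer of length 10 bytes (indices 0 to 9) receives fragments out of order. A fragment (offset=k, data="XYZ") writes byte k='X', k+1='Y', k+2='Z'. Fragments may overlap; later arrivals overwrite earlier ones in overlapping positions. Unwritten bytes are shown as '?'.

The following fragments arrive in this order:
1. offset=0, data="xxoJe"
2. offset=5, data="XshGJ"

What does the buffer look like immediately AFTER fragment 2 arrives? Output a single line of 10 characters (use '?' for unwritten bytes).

Fragment 1: offset=0 data="xxoJe" -> buffer=xxoJe?????
Fragment 2: offset=5 data="XshGJ" -> buffer=xxoJeXshGJ

Answer: xxoJeXshGJ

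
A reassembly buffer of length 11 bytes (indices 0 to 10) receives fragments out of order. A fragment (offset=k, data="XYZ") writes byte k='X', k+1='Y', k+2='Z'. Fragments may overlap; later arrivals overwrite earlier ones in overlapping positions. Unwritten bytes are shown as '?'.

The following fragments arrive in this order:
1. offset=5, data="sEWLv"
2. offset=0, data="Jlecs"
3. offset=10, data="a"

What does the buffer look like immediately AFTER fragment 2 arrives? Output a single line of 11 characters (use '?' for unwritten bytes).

Fragment 1: offset=5 data="sEWLv" -> buffer=?????sEWLv?
Fragment 2: offset=0 data="Jlecs" -> buffer=JlecssEWLv?

Answer: JlecssEWLv?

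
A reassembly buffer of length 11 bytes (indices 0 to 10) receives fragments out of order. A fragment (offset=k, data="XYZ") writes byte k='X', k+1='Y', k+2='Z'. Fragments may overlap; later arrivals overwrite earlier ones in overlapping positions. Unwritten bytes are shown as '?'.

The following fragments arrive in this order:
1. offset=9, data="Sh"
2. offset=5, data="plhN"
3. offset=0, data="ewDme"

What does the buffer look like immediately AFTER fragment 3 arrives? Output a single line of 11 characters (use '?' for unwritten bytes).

Fragment 1: offset=9 data="Sh" -> buffer=?????????Sh
Fragment 2: offset=5 data="plhN" -> buffer=?????plhNSh
Fragment 3: offset=0 data="ewDme" -> buffer=ewDmeplhNSh

Answer: ewDmeplhNSh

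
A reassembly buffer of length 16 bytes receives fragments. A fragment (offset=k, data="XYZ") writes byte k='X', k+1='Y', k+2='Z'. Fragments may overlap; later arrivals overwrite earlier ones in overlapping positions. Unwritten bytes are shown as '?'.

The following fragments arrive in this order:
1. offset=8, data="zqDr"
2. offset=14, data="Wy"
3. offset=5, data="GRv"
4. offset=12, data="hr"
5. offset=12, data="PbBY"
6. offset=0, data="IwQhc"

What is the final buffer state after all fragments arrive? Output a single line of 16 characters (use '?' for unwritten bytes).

Fragment 1: offset=8 data="zqDr" -> buffer=????????zqDr????
Fragment 2: offset=14 data="Wy" -> buffer=????????zqDr??Wy
Fragment 3: offset=5 data="GRv" -> buffer=?????GRvzqDr??Wy
Fragment 4: offset=12 data="hr" -> buffer=?????GRvzqDrhrWy
Fragment 5: offset=12 data="PbBY" -> buffer=?????GRvzqDrPbBY
Fragment 6: offset=0 data="IwQhc" -> buffer=IwQhcGRvzqDrPbBY

Answer: IwQhcGRvzqDrPbBY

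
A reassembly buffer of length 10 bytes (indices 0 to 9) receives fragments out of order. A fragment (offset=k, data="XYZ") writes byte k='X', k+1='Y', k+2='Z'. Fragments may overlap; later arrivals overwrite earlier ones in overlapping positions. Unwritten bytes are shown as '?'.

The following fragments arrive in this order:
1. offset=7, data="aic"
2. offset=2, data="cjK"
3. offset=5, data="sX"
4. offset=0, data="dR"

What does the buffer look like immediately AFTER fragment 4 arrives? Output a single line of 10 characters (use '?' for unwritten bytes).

Answer: dRcjKsXaic

Derivation:
Fragment 1: offset=7 data="aic" -> buffer=???????aic
Fragment 2: offset=2 data="cjK" -> buffer=??cjK??aic
Fragment 3: offset=5 data="sX" -> buffer=??cjKsXaic
Fragment 4: offset=0 data="dR" -> buffer=dRcjKsXaic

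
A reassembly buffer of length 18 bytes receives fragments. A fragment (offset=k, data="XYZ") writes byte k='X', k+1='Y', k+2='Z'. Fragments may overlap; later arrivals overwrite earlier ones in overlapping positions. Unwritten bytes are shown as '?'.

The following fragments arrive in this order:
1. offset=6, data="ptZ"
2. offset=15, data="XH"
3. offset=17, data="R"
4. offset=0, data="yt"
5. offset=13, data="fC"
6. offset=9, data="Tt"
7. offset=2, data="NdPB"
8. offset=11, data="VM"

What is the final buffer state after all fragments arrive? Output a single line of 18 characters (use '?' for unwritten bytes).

Fragment 1: offset=6 data="ptZ" -> buffer=??????ptZ?????????
Fragment 2: offset=15 data="XH" -> buffer=??????ptZ??????XH?
Fragment 3: offset=17 data="R" -> buffer=??????ptZ??????XHR
Fragment 4: offset=0 data="yt" -> buffer=yt????ptZ??????XHR
Fragment 5: offset=13 data="fC" -> buffer=yt????ptZ????fCXHR
Fragment 6: offset=9 data="Tt" -> buffer=yt????ptZTt??fCXHR
Fragment 7: offset=2 data="NdPB" -> buffer=ytNdPBptZTt??fCXHR
Fragment 8: offset=11 data="VM" -> buffer=ytNdPBptZTtVMfCXHR

Answer: ytNdPBptZTtVMfCXHR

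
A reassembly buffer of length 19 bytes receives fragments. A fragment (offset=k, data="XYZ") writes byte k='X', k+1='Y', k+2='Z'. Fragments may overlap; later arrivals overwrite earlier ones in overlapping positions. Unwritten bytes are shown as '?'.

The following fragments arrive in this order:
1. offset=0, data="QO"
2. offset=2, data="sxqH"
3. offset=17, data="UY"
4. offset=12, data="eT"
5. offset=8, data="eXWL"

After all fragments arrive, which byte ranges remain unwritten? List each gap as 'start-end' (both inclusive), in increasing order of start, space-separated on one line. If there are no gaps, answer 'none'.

Answer: 6-7 14-16

Derivation:
Fragment 1: offset=0 len=2
Fragment 2: offset=2 len=4
Fragment 3: offset=17 len=2
Fragment 4: offset=12 len=2
Fragment 5: offset=8 len=4
Gaps: 6-7 14-16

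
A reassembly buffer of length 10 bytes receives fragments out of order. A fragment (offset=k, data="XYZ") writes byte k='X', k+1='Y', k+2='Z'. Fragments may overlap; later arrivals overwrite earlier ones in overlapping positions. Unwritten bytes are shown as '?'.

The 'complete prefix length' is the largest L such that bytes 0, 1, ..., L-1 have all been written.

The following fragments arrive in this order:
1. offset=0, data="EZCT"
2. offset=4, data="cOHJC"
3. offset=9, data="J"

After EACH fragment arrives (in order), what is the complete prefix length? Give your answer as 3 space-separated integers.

Answer: 4 9 10

Derivation:
Fragment 1: offset=0 data="EZCT" -> buffer=EZCT?????? -> prefix_len=4
Fragment 2: offset=4 data="cOHJC" -> buffer=EZCTcOHJC? -> prefix_len=9
Fragment 3: offset=9 data="J" -> buffer=EZCTcOHJCJ -> prefix_len=10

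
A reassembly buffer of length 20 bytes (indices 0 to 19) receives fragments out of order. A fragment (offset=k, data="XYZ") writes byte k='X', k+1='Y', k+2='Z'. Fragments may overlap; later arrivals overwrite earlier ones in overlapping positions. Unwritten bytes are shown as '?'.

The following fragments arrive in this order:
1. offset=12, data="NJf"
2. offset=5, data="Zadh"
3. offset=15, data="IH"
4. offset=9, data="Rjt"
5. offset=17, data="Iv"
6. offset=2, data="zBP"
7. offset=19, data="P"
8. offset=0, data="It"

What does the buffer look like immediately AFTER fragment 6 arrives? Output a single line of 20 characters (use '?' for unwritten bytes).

Fragment 1: offset=12 data="NJf" -> buffer=????????????NJf?????
Fragment 2: offset=5 data="Zadh" -> buffer=?????Zadh???NJf?????
Fragment 3: offset=15 data="IH" -> buffer=?????Zadh???NJfIH???
Fragment 4: offset=9 data="Rjt" -> buffer=?????ZadhRjtNJfIH???
Fragment 5: offset=17 data="Iv" -> buffer=?????ZadhRjtNJfIHIv?
Fragment 6: offset=2 data="zBP" -> buffer=??zBPZadhRjtNJfIHIv?

Answer: ??zBPZadhRjtNJfIHIv?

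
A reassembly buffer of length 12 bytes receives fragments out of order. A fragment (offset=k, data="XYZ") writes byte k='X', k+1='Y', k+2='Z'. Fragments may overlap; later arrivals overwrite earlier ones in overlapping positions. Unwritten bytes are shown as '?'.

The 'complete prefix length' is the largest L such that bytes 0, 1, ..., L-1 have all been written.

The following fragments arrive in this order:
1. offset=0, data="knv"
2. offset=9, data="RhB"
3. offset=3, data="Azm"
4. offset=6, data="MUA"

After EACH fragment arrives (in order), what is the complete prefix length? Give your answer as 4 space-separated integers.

Fragment 1: offset=0 data="knv" -> buffer=knv????????? -> prefix_len=3
Fragment 2: offset=9 data="RhB" -> buffer=knv??????RhB -> prefix_len=3
Fragment 3: offset=3 data="Azm" -> buffer=knvAzm???RhB -> prefix_len=6
Fragment 4: offset=6 data="MUA" -> buffer=knvAzmMUARhB -> prefix_len=12

Answer: 3 3 6 12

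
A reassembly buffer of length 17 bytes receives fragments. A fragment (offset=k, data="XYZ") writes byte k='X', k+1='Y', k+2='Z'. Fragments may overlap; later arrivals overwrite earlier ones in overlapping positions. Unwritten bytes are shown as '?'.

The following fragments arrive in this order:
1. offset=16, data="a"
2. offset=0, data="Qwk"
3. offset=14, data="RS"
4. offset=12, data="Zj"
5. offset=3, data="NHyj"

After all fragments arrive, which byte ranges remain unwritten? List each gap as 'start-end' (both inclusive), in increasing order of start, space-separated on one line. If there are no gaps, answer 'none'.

Answer: 7-11

Derivation:
Fragment 1: offset=16 len=1
Fragment 2: offset=0 len=3
Fragment 3: offset=14 len=2
Fragment 4: offset=12 len=2
Fragment 5: offset=3 len=4
Gaps: 7-11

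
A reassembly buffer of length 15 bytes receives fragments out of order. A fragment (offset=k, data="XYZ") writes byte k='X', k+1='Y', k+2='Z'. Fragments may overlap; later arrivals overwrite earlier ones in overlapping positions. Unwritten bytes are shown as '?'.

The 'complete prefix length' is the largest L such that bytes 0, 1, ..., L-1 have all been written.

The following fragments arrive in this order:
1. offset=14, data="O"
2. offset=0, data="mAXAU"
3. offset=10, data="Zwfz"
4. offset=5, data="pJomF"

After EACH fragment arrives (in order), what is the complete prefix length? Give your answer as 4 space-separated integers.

Fragment 1: offset=14 data="O" -> buffer=??????????????O -> prefix_len=0
Fragment 2: offset=0 data="mAXAU" -> buffer=mAXAU?????????O -> prefix_len=5
Fragment 3: offset=10 data="Zwfz" -> buffer=mAXAU?????ZwfzO -> prefix_len=5
Fragment 4: offset=5 data="pJomF" -> buffer=mAXAUpJomFZwfzO -> prefix_len=15

Answer: 0 5 5 15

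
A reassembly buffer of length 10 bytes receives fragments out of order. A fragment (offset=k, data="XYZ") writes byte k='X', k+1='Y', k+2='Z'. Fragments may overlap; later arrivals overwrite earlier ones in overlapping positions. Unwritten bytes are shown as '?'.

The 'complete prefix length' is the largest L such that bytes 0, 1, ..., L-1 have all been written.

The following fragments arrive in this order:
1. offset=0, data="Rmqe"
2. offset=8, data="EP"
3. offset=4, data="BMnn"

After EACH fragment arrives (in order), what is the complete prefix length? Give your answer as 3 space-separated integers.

Fragment 1: offset=0 data="Rmqe" -> buffer=Rmqe?????? -> prefix_len=4
Fragment 2: offset=8 data="EP" -> buffer=Rmqe????EP -> prefix_len=4
Fragment 3: offset=4 data="BMnn" -> buffer=RmqeBMnnEP -> prefix_len=10

Answer: 4 4 10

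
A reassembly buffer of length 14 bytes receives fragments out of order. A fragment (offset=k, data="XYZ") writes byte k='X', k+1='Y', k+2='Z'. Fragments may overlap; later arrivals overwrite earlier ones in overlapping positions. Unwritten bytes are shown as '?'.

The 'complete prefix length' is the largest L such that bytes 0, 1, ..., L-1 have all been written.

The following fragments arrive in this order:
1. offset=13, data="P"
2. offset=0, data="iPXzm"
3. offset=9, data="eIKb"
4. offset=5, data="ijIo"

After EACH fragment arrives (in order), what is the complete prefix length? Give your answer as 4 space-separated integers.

Fragment 1: offset=13 data="P" -> buffer=?????????????P -> prefix_len=0
Fragment 2: offset=0 data="iPXzm" -> buffer=iPXzm????????P -> prefix_len=5
Fragment 3: offset=9 data="eIKb" -> buffer=iPXzm????eIKbP -> prefix_len=5
Fragment 4: offset=5 data="ijIo" -> buffer=iPXzmijIoeIKbP -> prefix_len=14

Answer: 0 5 5 14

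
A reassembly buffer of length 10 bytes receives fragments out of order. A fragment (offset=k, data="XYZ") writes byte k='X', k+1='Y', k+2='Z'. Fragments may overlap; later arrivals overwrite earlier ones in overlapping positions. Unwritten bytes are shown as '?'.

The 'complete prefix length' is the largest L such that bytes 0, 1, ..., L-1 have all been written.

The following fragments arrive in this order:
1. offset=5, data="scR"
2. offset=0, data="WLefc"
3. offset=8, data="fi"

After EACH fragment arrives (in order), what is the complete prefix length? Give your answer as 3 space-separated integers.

Fragment 1: offset=5 data="scR" -> buffer=?????scR?? -> prefix_len=0
Fragment 2: offset=0 data="WLefc" -> buffer=WLefcscR?? -> prefix_len=8
Fragment 3: offset=8 data="fi" -> buffer=WLefcscRfi -> prefix_len=10

Answer: 0 8 10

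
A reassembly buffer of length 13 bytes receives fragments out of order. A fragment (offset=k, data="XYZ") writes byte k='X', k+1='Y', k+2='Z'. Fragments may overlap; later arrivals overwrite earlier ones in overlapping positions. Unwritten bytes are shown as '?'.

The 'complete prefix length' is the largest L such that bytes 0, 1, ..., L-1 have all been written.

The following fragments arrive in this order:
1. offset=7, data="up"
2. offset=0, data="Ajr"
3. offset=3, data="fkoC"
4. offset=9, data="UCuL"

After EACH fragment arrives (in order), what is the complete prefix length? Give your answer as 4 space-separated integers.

Answer: 0 3 9 13

Derivation:
Fragment 1: offset=7 data="up" -> buffer=???????up???? -> prefix_len=0
Fragment 2: offset=0 data="Ajr" -> buffer=Ajr????up???? -> prefix_len=3
Fragment 3: offset=3 data="fkoC" -> buffer=AjrfkoCup???? -> prefix_len=9
Fragment 4: offset=9 data="UCuL" -> buffer=AjrfkoCupUCuL -> prefix_len=13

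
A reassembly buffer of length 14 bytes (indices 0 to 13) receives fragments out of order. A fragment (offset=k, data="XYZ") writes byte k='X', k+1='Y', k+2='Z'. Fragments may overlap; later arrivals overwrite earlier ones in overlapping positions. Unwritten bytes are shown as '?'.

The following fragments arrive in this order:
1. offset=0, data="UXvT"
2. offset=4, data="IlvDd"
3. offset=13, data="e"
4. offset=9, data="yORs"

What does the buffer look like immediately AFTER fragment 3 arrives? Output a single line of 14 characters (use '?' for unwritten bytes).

Fragment 1: offset=0 data="UXvT" -> buffer=UXvT??????????
Fragment 2: offset=4 data="IlvDd" -> buffer=UXvTIlvDd?????
Fragment 3: offset=13 data="e" -> buffer=UXvTIlvDd????e

Answer: UXvTIlvDd????e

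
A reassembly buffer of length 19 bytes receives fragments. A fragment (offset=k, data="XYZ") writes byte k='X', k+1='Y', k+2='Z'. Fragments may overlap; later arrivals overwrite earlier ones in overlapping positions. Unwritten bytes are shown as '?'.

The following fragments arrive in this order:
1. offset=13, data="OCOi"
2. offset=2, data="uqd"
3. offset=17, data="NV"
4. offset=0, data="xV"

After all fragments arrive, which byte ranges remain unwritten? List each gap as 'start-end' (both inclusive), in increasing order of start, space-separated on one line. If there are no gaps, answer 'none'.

Fragment 1: offset=13 len=4
Fragment 2: offset=2 len=3
Fragment 3: offset=17 len=2
Fragment 4: offset=0 len=2
Gaps: 5-12

Answer: 5-12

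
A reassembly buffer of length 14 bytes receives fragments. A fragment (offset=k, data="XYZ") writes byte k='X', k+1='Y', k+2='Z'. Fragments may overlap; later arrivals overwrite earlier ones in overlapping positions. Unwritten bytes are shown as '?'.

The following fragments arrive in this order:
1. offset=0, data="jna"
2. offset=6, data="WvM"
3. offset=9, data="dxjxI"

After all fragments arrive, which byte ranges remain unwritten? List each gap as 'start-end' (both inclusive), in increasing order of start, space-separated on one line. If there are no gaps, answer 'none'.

Answer: 3-5

Derivation:
Fragment 1: offset=0 len=3
Fragment 2: offset=6 len=3
Fragment 3: offset=9 len=5
Gaps: 3-5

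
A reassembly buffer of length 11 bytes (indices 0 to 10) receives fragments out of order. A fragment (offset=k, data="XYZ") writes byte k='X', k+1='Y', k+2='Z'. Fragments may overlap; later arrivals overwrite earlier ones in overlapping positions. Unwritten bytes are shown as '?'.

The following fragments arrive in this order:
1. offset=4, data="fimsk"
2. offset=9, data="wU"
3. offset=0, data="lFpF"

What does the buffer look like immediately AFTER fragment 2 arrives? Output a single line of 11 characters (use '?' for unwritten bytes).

Fragment 1: offset=4 data="fimsk" -> buffer=????fimsk??
Fragment 2: offset=9 data="wU" -> buffer=????fimskwU

Answer: ????fimskwU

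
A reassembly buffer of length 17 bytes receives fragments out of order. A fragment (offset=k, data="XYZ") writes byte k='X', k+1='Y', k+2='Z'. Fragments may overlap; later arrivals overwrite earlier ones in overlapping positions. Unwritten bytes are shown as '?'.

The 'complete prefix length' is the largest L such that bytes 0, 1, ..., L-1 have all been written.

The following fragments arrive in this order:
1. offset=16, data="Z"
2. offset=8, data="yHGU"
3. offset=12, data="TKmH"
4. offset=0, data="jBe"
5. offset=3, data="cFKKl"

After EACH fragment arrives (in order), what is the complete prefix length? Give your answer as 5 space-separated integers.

Fragment 1: offset=16 data="Z" -> buffer=????????????????Z -> prefix_len=0
Fragment 2: offset=8 data="yHGU" -> buffer=????????yHGU????Z -> prefix_len=0
Fragment 3: offset=12 data="TKmH" -> buffer=????????yHGUTKmHZ -> prefix_len=0
Fragment 4: offset=0 data="jBe" -> buffer=jBe?????yHGUTKmHZ -> prefix_len=3
Fragment 5: offset=3 data="cFKKl" -> buffer=jBecFKKlyHGUTKmHZ -> prefix_len=17

Answer: 0 0 0 3 17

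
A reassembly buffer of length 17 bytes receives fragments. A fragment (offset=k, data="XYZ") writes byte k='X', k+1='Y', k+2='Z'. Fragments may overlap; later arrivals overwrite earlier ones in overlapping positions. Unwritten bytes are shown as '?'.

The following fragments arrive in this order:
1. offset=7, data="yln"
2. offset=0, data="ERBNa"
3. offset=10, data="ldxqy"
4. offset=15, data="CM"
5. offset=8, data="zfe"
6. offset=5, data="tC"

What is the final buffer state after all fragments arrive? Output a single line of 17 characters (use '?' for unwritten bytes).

Fragment 1: offset=7 data="yln" -> buffer=???????yln???????
Fragment 2: offset=0 data="ERBNa" -> buffer=ERBNa??yln???????
Fragment 3: offset=10 data="ldxqy" -> buffer=ERBNa??ylnldxqy??
Fragment 4: offset=15 data="CM" -> buffer=ERBNa??ylnldxqyCM
Fragment 5: offset=8 data="zfe" -> buffer=ERBNa??yzfedxqyCM
Fragment 6: offset=5 data="tC" -> buffer=ERBNatCyzfedxqyCM

Answer: ERBNatCyzfedxqyCM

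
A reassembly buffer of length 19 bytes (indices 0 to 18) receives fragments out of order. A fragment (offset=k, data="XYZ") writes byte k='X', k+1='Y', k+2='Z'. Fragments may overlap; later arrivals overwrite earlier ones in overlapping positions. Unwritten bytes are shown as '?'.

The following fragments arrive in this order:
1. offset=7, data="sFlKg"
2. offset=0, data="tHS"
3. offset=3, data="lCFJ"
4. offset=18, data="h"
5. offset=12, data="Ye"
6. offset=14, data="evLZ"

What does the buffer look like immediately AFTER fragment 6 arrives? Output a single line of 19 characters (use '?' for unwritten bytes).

Fragment 1: offset=7 data="sFlKg" -> buffer=???????sFlKg???????
Fragment 2: offset=0 data="tHS" -> buffer=tHS????sFlKg???????
Fragment 3: offset=3 data="lCFJ" -> buffer=tHSlCFJsFlKg???????
Fragment 4: offset=18 data="h" -> buffer=tHSlCFJsFlKg??????h
Fragment 5: offset=12 data="Ye" -> buffer=tHSlCFJsFlKgYe????h
Fragment 6: offset=14 data="evLZ" -> buffer=tHSlCFJsFlKgYeevLZh

Answer: tHSlCFJsFlKgYeevLZh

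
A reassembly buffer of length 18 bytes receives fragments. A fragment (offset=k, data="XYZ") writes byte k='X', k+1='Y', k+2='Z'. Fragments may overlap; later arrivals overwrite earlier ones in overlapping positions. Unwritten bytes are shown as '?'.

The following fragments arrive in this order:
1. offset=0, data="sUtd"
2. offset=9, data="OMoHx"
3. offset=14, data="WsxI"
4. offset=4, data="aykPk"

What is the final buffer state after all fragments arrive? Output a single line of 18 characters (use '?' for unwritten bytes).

Fragment 1: offset=0 data="sUtd" -> buffer=sUtd??????????????
Fragment 2: offset=9 data="OMoHx" -> buffer=sUtd?????OMoHx????
Fragment 3: offset=14 data="WsxI" -> buffer=sUtd?????OMoHxWsxI
Fragment 4: offset=4 data="aykPk" -> buffer=sUtdaykPkOMoHxWsxI

Answer: sUtdaykPkOMoHxWsxI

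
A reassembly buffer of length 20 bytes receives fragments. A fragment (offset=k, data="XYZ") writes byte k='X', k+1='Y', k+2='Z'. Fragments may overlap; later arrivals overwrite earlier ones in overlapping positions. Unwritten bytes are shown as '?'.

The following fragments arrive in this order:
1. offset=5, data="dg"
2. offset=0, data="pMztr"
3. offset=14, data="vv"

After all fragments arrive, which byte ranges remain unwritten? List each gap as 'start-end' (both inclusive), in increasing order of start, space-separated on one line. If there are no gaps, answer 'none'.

Fragment 1: offset=5 len=2
Fragment 2: offset=0 len=5
Fragment 3: offset=14 len=2
Gaps: 7-13 16-19

Answer: 7-13 16-19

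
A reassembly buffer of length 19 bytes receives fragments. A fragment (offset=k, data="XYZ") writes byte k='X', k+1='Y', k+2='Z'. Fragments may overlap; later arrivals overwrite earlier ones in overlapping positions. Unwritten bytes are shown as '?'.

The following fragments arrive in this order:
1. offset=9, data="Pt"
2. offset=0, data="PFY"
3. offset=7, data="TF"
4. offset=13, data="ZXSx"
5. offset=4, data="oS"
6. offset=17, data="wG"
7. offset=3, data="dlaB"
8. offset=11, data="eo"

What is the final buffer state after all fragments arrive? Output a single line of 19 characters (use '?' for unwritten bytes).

Answer: PFYdlaBTFPteoZXSxwG

Derivation:
Fragment 1: offset=9 data="Pt" -> buffer=?????????Pt????????
Fragment 2: offset=0 data="PFY" -> buffer=PFY??????Pt????????
Fragment 3: offset=7 data="TF" -> buffer=PFY????TFPt????????
Fragment 4: offset=13 data="ZXSx" -> buffer=PFY????TFPt??ZXSx??
Fragment 5: offset=4 data="oS" -> buffer=PFY?oS?TFPt??ZXSx??
Fragment 6: offset=17 data="wG" -> buffer=PFY?oS?TFPt??ZXSxwG
Fragment 7: offset=3 data="dlaB" -> buffer=PFYdlaBTFPt??ZXSxwG
Fragment 8: offset=11 data="eo" -> buffer=PFYdlaBTFPteoZXSxwG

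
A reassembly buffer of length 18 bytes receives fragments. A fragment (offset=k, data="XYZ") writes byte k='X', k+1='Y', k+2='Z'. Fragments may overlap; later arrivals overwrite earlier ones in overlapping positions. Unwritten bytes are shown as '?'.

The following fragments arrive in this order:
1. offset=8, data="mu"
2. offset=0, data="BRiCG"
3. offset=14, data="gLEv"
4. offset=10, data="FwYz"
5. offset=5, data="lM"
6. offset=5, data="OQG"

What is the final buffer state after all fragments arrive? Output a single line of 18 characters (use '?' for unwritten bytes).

Answer: BRiCGOQGmuFwYzgLEv

Derivation:
Fragment 1: offset=8 data="mu" -> buffer=????????mu????????
Fragment 2: offset=0 data="BRiCG" -> buffer=BRiCG???mu????????
Fragment 3: offset=14 data="gLEv" -> buffer=BRiCG???mu????gLEv
Fragment 4: offset=10 data="FwYz" -> buffer=BRiCG???muFwYzgLEv
Fragment 5: offset=5 data="lM" -> buffer=BRiCGlM?muFwYzgLEv
Fragment 6: offset=5 data="OQG" -> buffer=BRiCGOQGmuFwYzgLEv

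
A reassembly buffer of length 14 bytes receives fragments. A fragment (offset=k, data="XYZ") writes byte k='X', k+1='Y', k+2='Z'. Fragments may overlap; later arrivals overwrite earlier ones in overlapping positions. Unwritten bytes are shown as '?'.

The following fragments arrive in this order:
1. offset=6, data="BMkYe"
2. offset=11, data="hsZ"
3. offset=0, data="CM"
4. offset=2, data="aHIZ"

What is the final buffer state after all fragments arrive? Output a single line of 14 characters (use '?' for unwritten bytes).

Fragment 1: offset=6 data="BMkYe" -> buffer=??????BMkYe???
Fragment 2: offset=11 data="hsZ" -> buffer=??????BMkYehsZ
Fragment 3: offset=0 data="CM" -> buffer=CM????BMkYehsZ
Fragment 4: offset=2 data="aHIZ" -> buffer=CMaHIZBMkYehsZ

Answer: CMaHIZBMkYehsZ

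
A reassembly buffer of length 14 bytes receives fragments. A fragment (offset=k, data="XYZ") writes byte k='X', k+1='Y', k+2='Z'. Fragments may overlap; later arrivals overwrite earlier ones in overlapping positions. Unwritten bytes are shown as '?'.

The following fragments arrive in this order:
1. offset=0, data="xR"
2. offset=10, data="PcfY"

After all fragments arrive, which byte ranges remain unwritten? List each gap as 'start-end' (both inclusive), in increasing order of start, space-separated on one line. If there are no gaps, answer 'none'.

Fragment 1: offset=0 len=2
Fragment 2: offset=10 len=4
Gaps: 2-9

Answer: 2-9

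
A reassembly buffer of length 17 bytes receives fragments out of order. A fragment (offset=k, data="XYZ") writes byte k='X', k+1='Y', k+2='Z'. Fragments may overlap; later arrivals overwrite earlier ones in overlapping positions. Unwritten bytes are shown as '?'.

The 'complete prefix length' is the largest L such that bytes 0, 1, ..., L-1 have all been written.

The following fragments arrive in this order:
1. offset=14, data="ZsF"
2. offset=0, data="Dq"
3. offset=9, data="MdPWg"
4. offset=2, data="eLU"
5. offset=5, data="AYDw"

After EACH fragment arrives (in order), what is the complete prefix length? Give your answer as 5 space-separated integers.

Fragment 1: offset=14 data="ZsF" -> buffer=??????????????ZsF -> prefix_len=0
Fragment 2: offset=0 data="Dq" -> buffer=Dq????????????ZsF -> prefix_len=2
Fragment 3: offset=9 data="MdPWg" -> buffer=Dq???????MdPWgZsF -> prefix_len=2
Fragment 4: offset=2 data="eLU" -> buffer=DqeLU????MdPWgZsF -> prefix_len=5
Fragment 5: offset=5 data="AYDw" -> buffer=DqeLUAYDwMdPWgZsF -> prefix_len=17

Answer: 0 2 2 5 17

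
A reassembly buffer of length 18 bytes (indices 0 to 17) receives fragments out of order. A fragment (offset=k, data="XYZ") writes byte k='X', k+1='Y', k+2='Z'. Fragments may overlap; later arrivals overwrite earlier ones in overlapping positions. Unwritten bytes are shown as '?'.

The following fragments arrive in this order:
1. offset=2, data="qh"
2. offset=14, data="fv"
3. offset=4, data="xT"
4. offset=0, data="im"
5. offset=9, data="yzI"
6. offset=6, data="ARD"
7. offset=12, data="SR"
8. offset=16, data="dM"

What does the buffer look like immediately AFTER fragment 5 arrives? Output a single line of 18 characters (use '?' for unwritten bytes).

Fragment 1: offset=2 data="qh" -> buffer=??qh??????????????
Fragment 2: offset=14 data="fv" -> buffer=??qh??????????fv??
Fragment 3: offset=4 data="xT" -> buffer=??qhxT????????fv??
Fragment 4: offset=0 data="im" -> buffer=imqhxT????????fv??
Fragment 5: offset=9 data="yzI" -> buffer=imqhxT???yzI??fv??

Answer: imqhxT???yzI??fv??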